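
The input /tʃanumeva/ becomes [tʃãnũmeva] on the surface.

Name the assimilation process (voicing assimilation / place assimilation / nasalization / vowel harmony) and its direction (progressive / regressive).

nasalization, regressive

/a/→[ã] /u/→[ũ].
Each target copies a feature from the following segment, so the direction is regressive.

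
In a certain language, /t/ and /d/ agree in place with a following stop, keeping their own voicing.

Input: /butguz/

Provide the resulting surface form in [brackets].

/t/ before /g/ (velar) → [k]

[bukguz]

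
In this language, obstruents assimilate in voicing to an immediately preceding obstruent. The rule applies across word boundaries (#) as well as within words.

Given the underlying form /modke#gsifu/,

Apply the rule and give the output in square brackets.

[modge#gzifu]

/k/ after /d/ (voiced) → [g]
/s/ after /g/ (voiced) → [z]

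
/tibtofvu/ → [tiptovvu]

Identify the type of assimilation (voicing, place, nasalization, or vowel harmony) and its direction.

/b/→[p] /f/→[v].
Each target copies a feature from the following segment, so the direction is regressive.

voicing assimilation, regressive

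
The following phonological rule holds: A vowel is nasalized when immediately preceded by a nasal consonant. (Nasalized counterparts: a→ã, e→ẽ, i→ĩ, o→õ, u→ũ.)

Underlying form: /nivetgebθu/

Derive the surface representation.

/i/ after nasal /n/ → [ĩ]

[nĩvetgebθu]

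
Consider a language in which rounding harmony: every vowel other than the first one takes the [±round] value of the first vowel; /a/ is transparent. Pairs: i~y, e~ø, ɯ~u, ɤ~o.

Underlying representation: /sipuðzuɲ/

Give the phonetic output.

[sipɯðzɯɲ]

/u/ harmonizes with /i/ ([-round]) → [ɯ]
/u/ harmonizes with /i/ ([-round]) → [ɯ]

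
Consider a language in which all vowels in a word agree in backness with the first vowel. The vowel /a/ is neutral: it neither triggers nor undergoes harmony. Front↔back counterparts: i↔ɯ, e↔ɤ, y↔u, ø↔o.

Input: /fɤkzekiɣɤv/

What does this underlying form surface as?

[fɤkzɤkɯɣɤv]

/e/ harmonizes with /ɤ/ ([+back]) → [ɤ]
/i/ harmonizes with /ɤ/ ([+back]) → [ɯ]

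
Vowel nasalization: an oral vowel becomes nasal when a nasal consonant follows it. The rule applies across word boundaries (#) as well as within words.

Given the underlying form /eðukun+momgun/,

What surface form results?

/u/ before nasal /n/ → [ũ]
/o/ before nasal /m/ → [õ]
/u/ before nasal /n/ → [ũ]

[eðukũn+mõmgũn]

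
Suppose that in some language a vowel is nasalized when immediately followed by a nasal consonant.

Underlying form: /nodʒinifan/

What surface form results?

[nodʒĩnifãn]

/i/ before nasal /n/ → [ĩ]
/a/ before nasal /n/ → [ã]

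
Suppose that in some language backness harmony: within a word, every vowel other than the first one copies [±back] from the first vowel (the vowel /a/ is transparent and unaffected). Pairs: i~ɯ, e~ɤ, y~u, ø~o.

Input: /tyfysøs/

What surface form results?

[tyfysøs]

no segment meets the rule's conditions; no change.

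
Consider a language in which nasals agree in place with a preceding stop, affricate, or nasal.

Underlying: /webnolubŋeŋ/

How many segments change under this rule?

/n/ after /b/ (labial) → [m]
/ŋ/ after /b/ (labial) → [m]
2 segments change.

2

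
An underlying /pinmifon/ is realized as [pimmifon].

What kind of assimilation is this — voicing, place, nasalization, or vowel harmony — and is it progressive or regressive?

place assimilation, regressive

/n/→[m].
Each target copies a feature from the following segment, so the direction is regressive.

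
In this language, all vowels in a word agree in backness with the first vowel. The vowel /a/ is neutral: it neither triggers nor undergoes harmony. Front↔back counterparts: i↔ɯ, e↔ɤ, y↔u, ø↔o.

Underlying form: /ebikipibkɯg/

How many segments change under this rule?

1

/ɯ/ harmonizes with /e/ ([-back]) → [i]
1 segment changes.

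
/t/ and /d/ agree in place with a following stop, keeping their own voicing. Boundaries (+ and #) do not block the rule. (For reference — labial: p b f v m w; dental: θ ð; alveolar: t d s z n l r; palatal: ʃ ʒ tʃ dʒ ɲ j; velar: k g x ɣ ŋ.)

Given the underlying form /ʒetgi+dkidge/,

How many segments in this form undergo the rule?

/t/ before /g/ (velar) → [k]
/d/ before /k/ (velar) → [g]
/d/ before /g/ (velar) → [g]
3 segments change.

3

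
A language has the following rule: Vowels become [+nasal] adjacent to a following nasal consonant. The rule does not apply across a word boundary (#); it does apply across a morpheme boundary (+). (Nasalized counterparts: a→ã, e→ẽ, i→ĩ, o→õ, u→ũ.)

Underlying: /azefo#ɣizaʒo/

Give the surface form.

no segment meets the rule's conditions; no change.

[azefo#ɣizaʒo]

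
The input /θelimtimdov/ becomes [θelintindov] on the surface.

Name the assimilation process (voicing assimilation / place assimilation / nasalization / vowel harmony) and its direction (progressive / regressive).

/m/→[n] /m/→[n].
Each target copies a feature from the following segment, so the direction is regressive.

place assimilation, regressive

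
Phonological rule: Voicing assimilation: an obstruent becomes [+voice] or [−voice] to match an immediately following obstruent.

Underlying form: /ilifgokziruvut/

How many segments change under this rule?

2

/f/ before /g/ (voiced) → [v]
/k/ before /z/ (voiced) → [g]
2 segments change.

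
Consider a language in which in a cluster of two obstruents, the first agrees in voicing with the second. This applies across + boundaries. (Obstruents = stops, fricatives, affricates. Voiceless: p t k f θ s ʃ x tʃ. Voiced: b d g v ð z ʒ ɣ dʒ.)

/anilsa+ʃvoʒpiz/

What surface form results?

[anilsa+ʒvoʃpiz]

/ʃ/ before /v/ (voiced) → [ʒ]
/ʒ/ before /p/ (voiceless) → [ʃ]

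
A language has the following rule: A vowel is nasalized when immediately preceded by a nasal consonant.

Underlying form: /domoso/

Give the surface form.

/o/ after nasal /m/ → [õ]

[domõso]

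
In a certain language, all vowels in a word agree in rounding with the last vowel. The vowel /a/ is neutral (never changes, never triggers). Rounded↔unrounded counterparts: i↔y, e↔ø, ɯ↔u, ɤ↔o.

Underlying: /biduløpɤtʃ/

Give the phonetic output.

[bidɯlepɤtʃ]

/u/ harmonizes with /ɤ/ ([-round]) → [ɯ]
/ø/ harmonizes with /ɤ/ ([-round]) → [e]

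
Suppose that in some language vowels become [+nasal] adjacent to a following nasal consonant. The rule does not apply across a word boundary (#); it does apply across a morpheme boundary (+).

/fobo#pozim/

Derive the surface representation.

/i/ before nasal /m/ → [ĩ]

[fobo#pozĩm]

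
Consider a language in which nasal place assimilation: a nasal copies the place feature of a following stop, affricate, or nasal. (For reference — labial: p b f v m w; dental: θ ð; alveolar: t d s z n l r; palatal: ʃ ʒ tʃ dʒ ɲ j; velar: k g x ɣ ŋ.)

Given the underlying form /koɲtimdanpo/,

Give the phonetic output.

[kontindampo]

/ɲ/ before /t/ (alveolar) → [n]
/m/ before /d/ (alveolar) → [n]
/n/ before /p/ (labial) → [m]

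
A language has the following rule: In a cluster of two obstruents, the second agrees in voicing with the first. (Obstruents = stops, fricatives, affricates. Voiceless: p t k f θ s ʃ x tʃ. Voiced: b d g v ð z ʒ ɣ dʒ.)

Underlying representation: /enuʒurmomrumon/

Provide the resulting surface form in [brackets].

[enuʒurmomrumon]

no segment meets the rule's conditions; no change.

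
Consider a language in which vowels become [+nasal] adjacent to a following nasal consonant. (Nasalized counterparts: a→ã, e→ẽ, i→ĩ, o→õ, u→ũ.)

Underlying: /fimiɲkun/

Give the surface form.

/i/ before nasal /m/ → [ĩ]
/i/ before nasal /ɲ/ → [ĩ]
/u/ before nasal /n/ → [ũ]

[fĩmĩɲkũn]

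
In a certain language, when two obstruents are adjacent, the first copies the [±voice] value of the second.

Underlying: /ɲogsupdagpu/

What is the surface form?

[ɲoksubdakpu]

/g/ before /s/ (voiceless) → [k]
/p/ before /d/ (voiced) → [b]
/g/ before /p/ (voiceless) → [k]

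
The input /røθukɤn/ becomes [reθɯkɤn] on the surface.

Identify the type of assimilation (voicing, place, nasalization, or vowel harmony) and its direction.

/ø/→[e] /u/→[ɯ].
Vowels agree with the last vowel, so the harmony is regressive.

vowel harmony, regressive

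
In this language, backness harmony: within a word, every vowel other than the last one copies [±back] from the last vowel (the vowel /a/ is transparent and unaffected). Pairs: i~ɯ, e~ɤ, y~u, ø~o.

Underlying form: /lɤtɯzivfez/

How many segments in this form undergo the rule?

/ɤ/ harmonizes with /e/ ([-back]) → [e]
/ɯ/ harmonizes with /e/ ([-back]) → [i]
2 segments change.

2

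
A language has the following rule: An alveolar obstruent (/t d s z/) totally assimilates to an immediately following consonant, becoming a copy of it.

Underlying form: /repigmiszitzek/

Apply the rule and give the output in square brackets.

[repigmizzizzek]

/s/ before /z/ → [z] (total assimilation)
/t/ before /z/ → [z] (total assimilation)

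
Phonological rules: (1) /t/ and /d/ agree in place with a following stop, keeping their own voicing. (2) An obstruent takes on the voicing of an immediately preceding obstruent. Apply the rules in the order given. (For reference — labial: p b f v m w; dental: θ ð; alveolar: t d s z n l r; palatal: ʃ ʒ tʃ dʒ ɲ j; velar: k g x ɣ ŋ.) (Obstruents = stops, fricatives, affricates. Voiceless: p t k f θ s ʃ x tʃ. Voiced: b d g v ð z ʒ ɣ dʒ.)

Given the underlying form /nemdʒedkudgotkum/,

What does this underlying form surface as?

[nemdʒegguggokkum]

Rule 1: /d/ before /k/ (velar) → [g]
Rule 1: /d/ before /g/ (velar) → [g]
Rule 1: /t/ before /k/ (velar) → [k]
After rule 1: nemdʒegkuggokkum
Rule 2: /k/ after /g/ (voiced) → [g]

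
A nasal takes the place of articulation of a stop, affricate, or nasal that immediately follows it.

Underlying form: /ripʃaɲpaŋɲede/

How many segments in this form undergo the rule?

2

/ɲ/ before /p/ (labial) → [m]
/ŋ/ before /ɲ/ (palatal) → [ɲ]
2 segments change.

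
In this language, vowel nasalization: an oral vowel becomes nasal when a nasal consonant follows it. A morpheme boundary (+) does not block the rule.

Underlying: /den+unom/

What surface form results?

/e/ before nasal /n/ → [ẽ]
/u/ before nasal /n/ → [ũ]
/o/ before nasal /m/ → [õ]

[dẽn+ũnõm]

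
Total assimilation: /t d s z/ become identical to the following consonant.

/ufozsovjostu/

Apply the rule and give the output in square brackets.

/z/ before /s/ → [s] (total assimilation)
/s/ before /t/ → [t] (total assimilation)

[ufossovjottu]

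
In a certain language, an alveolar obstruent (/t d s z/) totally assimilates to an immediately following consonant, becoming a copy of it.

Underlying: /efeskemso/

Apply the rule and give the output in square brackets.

/s/ before /k/ → [k] (total assimilation)

[efekkemso]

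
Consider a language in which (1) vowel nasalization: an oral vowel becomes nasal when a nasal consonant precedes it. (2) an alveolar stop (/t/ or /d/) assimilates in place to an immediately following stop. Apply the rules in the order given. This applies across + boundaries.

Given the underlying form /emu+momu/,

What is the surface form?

[emũ+mõmũ]

Rule 1: /u/ after nasal /m/ → [ũ]
Rule 1: /o/ after nasal /m/ → [õ]
Rule 1: /u/ after nasal /m/ → [ũ]
After rule 1: emũ+mõmũ
Rule 2: no segment meets the rule's conditions; no change.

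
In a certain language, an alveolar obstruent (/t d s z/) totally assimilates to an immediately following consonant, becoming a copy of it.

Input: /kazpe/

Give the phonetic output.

[kappe]

/z/ before /p/ → [p] (total assimilation)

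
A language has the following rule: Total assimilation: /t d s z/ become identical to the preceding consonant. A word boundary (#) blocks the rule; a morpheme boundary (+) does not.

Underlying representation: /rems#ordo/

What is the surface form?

[remm#orro]

/s/ after /m/ → [m] (total assimilation)
/d/ after /r/ → [r] (total assimilation)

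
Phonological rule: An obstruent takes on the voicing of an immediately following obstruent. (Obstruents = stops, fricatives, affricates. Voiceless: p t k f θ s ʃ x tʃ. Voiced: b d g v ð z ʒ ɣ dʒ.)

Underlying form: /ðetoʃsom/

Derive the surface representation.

no segment meets the rule's conditions; no change.

[ðetoʃsom]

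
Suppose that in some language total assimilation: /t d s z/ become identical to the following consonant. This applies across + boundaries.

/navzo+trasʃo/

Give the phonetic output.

[navzo+rraʃʃo]

/t/ before /r/ → [r] (total assimilation)
/s/ before /ʃ/ → [ʃ] (total assimilation)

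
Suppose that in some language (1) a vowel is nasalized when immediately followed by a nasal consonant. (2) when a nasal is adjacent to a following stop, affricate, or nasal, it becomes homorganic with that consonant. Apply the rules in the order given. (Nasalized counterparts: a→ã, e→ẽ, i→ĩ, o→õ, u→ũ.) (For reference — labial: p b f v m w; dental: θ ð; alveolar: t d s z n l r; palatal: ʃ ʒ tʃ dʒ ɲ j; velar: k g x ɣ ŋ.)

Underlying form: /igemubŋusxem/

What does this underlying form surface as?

[igẽmubŋusxẽm]

Rule 1: /e/ before nasal /m/ → [ẽ]
Rule 1: /e/ before nasal /m/ → [ẽ]
After rule 1: igẽmubŋusxẽm
Rule 2: no segment meets the rule's conditions; no change.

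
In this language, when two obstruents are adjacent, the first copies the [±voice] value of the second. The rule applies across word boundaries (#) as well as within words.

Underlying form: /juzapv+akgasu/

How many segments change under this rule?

/p/ before /v/ (voiced) → [b]
/k/ before /g/ (voiced) → [g]
2 segments change.

2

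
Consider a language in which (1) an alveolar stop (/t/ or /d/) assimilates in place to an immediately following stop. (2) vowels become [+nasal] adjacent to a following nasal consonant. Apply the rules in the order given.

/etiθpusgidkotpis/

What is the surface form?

[etiθpusgigkoppis]

Rule 1: /d/ before /k/ (velar) → [g]
Rule 1: /t/ before /p/ (labial) → [p]
After rule 1: etiθpusgigkoppis
Rule 2: no segment meets the rule's conditions; no change.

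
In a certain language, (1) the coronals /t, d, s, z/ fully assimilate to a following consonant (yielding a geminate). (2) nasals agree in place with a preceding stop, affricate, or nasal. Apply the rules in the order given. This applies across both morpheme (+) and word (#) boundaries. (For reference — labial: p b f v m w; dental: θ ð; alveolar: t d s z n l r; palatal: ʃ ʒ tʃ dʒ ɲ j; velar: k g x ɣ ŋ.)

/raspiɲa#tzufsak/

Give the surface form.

[rappiɲa#zzufsak]

Rule 1: /s/ before /p/ → [p] (total assimilation)
Rule 1: /t/ before /z/ → [z] (total assimilation)
After rule 1: rappiɲa#zzufsak
Rule 2: no segment meets the rule's conditions; no change.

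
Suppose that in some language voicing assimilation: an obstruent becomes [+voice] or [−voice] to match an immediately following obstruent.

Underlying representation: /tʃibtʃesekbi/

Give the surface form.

/b/ before /tʃ/ (voiceless) → [p]
/k/ before /b/ (voiced) → [g]

[tʃiptʃesegbi]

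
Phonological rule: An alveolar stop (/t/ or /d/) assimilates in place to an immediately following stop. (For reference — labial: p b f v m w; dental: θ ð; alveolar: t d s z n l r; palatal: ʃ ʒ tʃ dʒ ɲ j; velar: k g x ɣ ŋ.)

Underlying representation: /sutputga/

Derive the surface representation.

[suppukga]

/t/ before /p/ (labial) → [p]
/t/ before /g/ (velar) → [k]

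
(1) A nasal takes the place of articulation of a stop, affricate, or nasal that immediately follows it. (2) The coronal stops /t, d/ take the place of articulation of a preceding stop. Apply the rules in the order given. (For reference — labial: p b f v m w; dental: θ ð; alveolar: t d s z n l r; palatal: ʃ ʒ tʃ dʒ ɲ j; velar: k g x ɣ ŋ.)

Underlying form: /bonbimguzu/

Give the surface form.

Rule 1: /n/ before /b/ (labial) → [m]
Rule 1: /m/ before /g/ (velar) → [ŋ]
After rule 1: bombiŋguzu
Rule 2: no segment meets the rule's conditions; no change.

[bombiŋguzu]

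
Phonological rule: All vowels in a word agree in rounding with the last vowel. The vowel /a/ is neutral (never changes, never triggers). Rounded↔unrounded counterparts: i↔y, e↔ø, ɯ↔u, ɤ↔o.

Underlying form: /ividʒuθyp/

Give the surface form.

[yvydʒuθyp]

/i/ harmonizes with /y/ ([+round]) → [y]
/i/ harmonizes with /y/ ([+round]) → [y]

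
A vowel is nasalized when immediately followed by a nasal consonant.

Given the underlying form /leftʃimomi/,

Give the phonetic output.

[leftʃĩmõmi]

/i/ before nasal /m/ → [ĩ]
/o/ before nasal /m/ → [õ]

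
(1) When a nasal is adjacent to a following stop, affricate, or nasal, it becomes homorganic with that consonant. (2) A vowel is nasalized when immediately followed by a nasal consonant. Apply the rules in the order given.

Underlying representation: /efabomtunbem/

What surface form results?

Rule 1: /m/ before /t/ (alveolar) → [n]
Rule 1: /n/ before /b/ (labial) → [m]
After rule 1: efabontumbem
Rule 2: /o/ before nasal /n/ → [õ]
Rule 2: /u/ before nasal /m/ → [ũ]
Rule 2: /e/ before nasal /m/ → [ẽ]

[efabõntũmbẽm]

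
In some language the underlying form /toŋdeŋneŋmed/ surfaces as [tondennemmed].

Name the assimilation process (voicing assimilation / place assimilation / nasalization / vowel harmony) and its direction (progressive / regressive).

/ŋ/→[n] /ŋ/→[n] /ŋ/→[m].
Each target copies a feature from the following segment, so the direction is regressive.

place assimilation, regressive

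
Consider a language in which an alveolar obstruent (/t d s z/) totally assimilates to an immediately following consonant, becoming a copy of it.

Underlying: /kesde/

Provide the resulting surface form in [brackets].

/s/ before /d/ → [d] (total assimilation)

[kedde]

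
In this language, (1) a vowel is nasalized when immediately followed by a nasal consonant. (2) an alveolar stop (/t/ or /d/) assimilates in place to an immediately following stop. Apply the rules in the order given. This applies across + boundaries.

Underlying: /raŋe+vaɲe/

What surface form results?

[rãŋe+vãɲe]

Rule 1: /a/ before nasal /ŋ/ → [ã]
Rule 1: /a/ before nasal /ɲ/ → [ã]
After rule 1: rãŋe+vãɲe
Rule 2: no segment meets the rule's conditions; no change.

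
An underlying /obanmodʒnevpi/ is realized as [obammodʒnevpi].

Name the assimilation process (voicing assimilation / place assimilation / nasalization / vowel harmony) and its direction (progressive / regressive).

place assimilation, regressive

/n/→[m].
Each target copies a feature from the following segment, so the direction is regressive.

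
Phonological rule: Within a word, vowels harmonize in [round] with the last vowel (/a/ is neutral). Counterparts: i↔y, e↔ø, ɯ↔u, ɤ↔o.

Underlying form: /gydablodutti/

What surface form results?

[gidablɤdɯtti]

/y/ harmonizes with /i/ ([-round]) → [i]
/o/ harmonizes with /i/ ([-round]) → [ɤ]
/u/ harmonizes with /i/ ([-round]) → [ɯ]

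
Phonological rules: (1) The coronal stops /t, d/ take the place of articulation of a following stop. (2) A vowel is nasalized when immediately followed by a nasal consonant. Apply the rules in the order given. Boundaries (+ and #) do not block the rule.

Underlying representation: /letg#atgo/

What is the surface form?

[lekg#akgo]

Rule 1: /t/ before /g/ (velar) → [k]
Rule 1: /t/ before /g/ (velar) → [k]
After rule 1: lekg#akgo
Rule 2: no segment meets the rule's conditions; no change.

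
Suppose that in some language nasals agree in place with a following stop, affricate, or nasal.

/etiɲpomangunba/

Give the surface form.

[etimpomaŋgumba]

/ɲ/ before /p/ (labial) → [m]
/n/ before /g/ (velar) → [ŋ]
/n/ before /b/ (labial) → [m]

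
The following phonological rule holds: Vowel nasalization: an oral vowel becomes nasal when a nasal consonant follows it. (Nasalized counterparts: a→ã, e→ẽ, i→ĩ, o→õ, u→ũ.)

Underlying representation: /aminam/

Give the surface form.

[ãmĩnãm]

/a/ before nasal /m/ → [ã]
/i/ before nasal /n/ → [ĩ]
/a/ before nasal /m/ → [ã]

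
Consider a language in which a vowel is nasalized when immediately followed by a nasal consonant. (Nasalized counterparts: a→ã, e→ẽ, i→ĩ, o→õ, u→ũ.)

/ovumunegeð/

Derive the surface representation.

[ovũmũnegeð]

/u/ before nasal /m/ → [ũ]
/u/ before nasal /n/ → [ũ]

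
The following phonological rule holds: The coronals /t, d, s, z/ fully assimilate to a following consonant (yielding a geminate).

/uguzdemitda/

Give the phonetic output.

/z/ before /d/ → [d] (total assimilation)
/t/ before /d/ → [d] (total assimilation)

[uguddemidda]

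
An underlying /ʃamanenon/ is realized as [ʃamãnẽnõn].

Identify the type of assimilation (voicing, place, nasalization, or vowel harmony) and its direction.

/a/→[ã] /e/→[ẽ] /o/→[õ].
Each target copies a feature from the preceding segment, so the direction is progressive.

nasalization, progressive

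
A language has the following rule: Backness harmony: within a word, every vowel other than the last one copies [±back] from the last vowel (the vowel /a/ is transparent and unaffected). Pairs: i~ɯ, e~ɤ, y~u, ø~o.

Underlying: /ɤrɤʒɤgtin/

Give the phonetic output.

/ɤ/ harmonizes with /i/ ([-back]) → [e]
/ɤ/ harmonizes with /i/ ([-back]) → [e]
/ɤ/ harmonizes with /i/ ([-back]) → [e]

[ereʒegtin]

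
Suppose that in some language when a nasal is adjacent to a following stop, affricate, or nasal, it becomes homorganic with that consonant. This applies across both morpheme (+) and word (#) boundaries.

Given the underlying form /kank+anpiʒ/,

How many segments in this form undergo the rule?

2

/n/ before /k/ (velar) → [ŋ]
/n/ before /p/ (labial) → [m]
2 segments change.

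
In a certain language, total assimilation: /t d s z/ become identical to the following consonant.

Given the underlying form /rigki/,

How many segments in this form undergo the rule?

0

No segment meets the rule's conditions.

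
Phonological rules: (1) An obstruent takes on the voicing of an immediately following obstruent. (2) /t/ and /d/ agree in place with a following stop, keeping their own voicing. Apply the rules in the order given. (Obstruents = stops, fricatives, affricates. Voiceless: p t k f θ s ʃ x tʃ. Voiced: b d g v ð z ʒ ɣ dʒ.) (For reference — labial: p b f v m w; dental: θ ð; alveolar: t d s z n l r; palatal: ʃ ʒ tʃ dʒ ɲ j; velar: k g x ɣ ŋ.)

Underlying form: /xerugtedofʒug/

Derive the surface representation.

[xeruktedovʒug]

Rule 1: /g/ before /t/ (voiceless) → [k]
Rule 1: /f/ before /ʒ/ (voiced) → [v]
After rule 1: xeruktedovʒug
Rule 2: no segment meets the rule's conditions; no change.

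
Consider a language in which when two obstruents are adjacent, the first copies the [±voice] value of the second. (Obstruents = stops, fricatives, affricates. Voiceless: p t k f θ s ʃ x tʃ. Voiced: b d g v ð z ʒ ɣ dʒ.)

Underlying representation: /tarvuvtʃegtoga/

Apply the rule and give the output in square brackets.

[tarvuftʃektoga]

/v/ before /tʃ/ (voiceless) → [f]
/g/ before /t/ (voiceless) → [k]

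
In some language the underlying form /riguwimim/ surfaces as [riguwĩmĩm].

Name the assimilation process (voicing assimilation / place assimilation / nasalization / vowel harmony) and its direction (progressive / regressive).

/i/→[ĩ] /i/→[ĩ].
Each target copies a feature from the following segment, so the direction is regressive.

nasalization, regressive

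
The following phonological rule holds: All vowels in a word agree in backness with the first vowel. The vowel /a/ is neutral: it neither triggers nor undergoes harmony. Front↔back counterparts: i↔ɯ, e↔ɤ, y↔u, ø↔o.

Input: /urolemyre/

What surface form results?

/e/ harmonizes with /u/ ([+back]) → [ɤ]
/y/ harmonizes with /u/ ([+back]) → [u]
/e/ harmonizes with /u/ ([+back]) → [ɤ]

[urolɤmurɤ]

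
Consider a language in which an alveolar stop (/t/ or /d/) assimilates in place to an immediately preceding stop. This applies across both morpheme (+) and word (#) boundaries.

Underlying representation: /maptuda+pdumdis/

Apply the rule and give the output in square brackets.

/t/ after /p/ (labial) → [p]
/d/ after /p/ (labial) → [b]

[mappuda+pbumdis]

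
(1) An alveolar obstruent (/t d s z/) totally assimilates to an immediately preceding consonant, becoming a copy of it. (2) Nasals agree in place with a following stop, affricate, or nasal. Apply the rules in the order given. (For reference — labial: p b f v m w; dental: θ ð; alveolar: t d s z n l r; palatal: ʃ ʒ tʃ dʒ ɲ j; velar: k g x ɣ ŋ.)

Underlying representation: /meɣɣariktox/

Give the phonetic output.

Rule 1: /t/ after /k/ → [k] (total assimilation)
After rule 1: meɣɣarikkox
Rule 2: no segment meets the rule's conditions; no change.

[meɣɣarikkox]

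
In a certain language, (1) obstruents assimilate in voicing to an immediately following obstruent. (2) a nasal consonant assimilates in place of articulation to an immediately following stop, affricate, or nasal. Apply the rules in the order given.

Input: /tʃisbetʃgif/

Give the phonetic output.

[tʃizbedʒgif]

Rule 1: /s/ before /b/ (voiced) → [z]
Rule 1: /tʃ/ before /g/ (voiced) → [dʒ]
After rule 1: tʃizbedʒgif
Rule 2: no segment meets the rule's conditions; no change.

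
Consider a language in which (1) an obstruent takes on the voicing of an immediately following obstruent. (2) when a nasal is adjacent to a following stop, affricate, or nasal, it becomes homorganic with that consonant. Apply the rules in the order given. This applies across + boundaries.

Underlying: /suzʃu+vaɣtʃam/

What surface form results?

[susʃu+vaxtʃam]

Rule 1: /z/ before /ʃ/ (voiceless) → [s]
Rule 1: /ɣ/ before /tʃ/ (voiceless) → [x]
After rule 1: susʃu+vaxtʃam
Rule 2: no segment meets the rule's conditions; no change.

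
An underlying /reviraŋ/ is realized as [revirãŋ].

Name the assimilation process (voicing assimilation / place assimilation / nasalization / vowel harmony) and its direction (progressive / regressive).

nasalization, regressive

/a/→[ã].
Each target copies a feature from the following segment, so the direction is regressive.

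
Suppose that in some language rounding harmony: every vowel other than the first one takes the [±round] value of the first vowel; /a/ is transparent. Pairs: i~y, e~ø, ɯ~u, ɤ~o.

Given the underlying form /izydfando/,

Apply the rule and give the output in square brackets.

/y/ harmonizes with /i/ ([-round]) → [i]
/o/ harmonizes with /i/ ([-round]) → [ɤ]

[izidfandɤ]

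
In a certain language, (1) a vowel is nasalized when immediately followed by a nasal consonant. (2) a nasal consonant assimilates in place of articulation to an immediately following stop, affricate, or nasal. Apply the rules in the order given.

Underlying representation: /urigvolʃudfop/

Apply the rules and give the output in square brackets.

Rule 1: no segment meets the rule's conditions; no change.
After rule 1: urigvolʃudfop
Rule 2: no segment meets the rule's conditions; no change.

[urigvolʃudfop]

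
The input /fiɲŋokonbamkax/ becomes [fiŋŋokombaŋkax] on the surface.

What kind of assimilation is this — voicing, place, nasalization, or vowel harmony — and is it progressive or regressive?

place assimilation, regressive

/ɲ/→[ŋ] /n/→[m] /m/→[ŋ].
Each target copies a feature from the following segment, so the direction is regressive.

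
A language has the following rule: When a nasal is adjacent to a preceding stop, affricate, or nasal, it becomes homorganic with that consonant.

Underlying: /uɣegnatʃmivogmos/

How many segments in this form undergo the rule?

/n/ after /g/ (velar) → [ŋ]
/m/ after /tʃ/ (palatal) → [ɲ]
/m/ after /g/ (velar) → [ŋ]
3 segments change.

3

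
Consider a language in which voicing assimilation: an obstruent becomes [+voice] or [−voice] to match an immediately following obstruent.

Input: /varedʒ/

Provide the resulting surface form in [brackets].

no segment meets the rule's conditions; no change.

[varedʒ]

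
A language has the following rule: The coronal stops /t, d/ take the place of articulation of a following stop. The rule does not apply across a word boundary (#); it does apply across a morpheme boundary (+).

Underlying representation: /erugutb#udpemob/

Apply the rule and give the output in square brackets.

[erugupb#ubpemob]

/t/ before /b/ (labial) → [p]
/d/ before /p/ (labial) → [b]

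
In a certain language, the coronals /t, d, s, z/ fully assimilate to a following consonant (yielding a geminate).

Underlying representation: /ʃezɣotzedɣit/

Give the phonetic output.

/z/ before /ɣ/ → [ɣ] (total assimilation)
/t/ before /z/ → [z] (total assimilation)
/d/ before /ɣ/ → [ɣ] (total assimilation)

[ʃeɣɣozzeɣɣit]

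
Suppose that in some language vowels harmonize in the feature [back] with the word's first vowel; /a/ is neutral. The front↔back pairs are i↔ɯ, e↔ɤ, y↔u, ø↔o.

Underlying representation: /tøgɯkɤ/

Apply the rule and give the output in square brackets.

[tøgike]

/ɯ/ harmonizes with /ø/ ([-back]) → [i]
/ɤ/ harmonizes with /ø/ ([-back]) → [e]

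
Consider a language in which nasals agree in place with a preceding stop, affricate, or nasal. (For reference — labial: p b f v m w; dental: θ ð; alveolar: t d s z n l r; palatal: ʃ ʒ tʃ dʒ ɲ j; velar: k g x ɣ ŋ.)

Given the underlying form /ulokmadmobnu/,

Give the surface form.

/m/ after /k/ (velar) → [ŋ]
/m/ after /d/ (alveolar) → [n]
/n/ after /b/ (labial) → [m]

[ulokŋadnobmu]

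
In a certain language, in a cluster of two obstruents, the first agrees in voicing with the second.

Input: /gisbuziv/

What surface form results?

/s/ before /b/ (voiced) → [z]

[gizbuziv]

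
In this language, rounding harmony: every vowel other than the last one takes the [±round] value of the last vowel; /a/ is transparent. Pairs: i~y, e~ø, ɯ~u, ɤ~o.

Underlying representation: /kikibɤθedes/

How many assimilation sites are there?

0

No segment meets the rule's conditions.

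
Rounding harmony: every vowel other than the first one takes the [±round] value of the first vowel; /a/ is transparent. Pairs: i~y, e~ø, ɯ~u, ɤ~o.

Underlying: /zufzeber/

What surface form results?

[zufzøbør]

/e/ harmonizes with /u/ ([+round]) → [ø]
/e/ harmonizes with /u/ ([+round]) → [ø]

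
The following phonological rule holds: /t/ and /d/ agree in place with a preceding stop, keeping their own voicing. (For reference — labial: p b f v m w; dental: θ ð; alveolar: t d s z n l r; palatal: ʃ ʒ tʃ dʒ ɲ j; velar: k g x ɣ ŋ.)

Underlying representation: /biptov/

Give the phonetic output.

/t/ after /p/ (labial) → [p]

[bippov]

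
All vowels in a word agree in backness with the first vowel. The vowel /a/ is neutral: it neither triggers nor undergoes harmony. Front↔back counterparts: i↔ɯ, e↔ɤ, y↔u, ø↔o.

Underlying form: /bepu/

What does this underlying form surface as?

[bepy]

/u/ harmonizes with /e/ ([-back]) → [y]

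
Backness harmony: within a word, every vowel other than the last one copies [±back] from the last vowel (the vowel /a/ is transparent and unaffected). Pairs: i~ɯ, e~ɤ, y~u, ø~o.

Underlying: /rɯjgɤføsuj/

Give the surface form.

/ø/ harmonizes with /u/ ([+back]) → [o]

[rɯjgɤfosuj]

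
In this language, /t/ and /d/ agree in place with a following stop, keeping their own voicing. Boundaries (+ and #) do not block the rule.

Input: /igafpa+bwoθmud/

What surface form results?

[igafpa+bwoθmud]

no segment meets the rule's conditions; no change.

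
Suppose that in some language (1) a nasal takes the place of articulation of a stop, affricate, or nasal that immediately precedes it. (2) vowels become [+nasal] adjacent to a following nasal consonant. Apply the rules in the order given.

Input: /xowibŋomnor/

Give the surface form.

Rule 1: /ŋ/ after /b/ (labial) → [m]
Rule 1: /n/ after /m/ (labial) → [m]
After rule 1: xowibmommor
Rule 2: /o/ before nasal /m/ → [õ]

[xowibmõmmor]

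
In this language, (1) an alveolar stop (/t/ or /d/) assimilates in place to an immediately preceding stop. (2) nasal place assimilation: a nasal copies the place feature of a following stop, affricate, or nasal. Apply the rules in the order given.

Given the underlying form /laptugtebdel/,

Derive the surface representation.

[lappugkebbel]

Rule 1: /t/ after /p/ (labial) → [p]
Rule 1: /t/ after /g/ (velar) → [k]
Rule 1: /d/ after /b/ (labial) → [b]
After rule 1: lappugkebbel
Rule 2: no segment meets the rule's conditions; no change.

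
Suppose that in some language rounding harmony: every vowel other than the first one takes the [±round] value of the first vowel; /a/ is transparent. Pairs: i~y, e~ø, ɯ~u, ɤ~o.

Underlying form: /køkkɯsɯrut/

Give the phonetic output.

[køkkusurut]

/ɯ/ harmonizes with /ø/ ([+round]) → [u]
/ɯ/ harmonizes with /ø/ ([+round]) → [u]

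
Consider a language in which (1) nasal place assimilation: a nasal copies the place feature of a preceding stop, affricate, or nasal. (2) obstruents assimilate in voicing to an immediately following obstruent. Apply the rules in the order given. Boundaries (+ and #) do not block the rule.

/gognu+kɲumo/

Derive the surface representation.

[gogŋu+kŋumo]

Rule 1: /n/ after /g/ (velar) → [ŋ]
Rule 1: /ɲ/ after /k/ (velar) → [ŋ]
After rule 1: gogŋu+kŋumo
Rule 2: no segment meets the rule's conditions; no change.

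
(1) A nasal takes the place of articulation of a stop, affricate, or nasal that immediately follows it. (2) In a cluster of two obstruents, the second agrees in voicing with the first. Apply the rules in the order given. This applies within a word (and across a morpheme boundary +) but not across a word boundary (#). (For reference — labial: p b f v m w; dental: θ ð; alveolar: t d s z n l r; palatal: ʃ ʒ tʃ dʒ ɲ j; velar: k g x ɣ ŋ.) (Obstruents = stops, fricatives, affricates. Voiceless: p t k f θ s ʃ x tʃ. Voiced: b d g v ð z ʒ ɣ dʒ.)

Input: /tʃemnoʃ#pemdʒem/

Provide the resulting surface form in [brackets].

Rule 1: /m/ before /n/ (alveolar) → [n]
Rule 1: /m/ before /dʒ/ (palatal) → [ɲ]
After rule 1: tʃennoʃ#peɲdʒem
Rule 2: no segment meets the rule's conditions; no change.

[tʃennoʃ#peɲdʒem]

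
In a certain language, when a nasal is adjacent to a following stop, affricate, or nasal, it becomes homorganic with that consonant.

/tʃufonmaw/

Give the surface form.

/n/ before /m/ (labial) → [m]

[tʃufommaw]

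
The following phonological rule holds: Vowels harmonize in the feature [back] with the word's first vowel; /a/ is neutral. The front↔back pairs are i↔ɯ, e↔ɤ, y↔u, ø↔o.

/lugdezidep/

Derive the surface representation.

/e/ harmonizes with /u/ ([+back]) → [ɤ]
/i/ harmonizes with /u/ ([+back]) → [ɯ]
/e/ harmonizes with /u/ ([+back]) → [ɤ]

[lugdɤzɯdɤp]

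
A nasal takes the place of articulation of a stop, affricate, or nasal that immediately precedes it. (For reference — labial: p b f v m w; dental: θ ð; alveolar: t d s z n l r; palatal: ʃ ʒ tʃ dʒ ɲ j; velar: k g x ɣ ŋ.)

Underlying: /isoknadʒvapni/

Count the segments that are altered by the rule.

2

/n/ after /k/ (velar) → [ŋ]
/n/ after /p/ (labial) → [m]
2 segments change.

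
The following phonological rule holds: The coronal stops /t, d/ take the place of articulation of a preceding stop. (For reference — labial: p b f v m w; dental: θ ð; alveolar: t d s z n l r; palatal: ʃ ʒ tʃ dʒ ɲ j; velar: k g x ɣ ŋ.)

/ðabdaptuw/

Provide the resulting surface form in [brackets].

[ðabbappuw]

/d/ after /b/ (labial) → [b]
/t/ after /p/ (labial) → [p]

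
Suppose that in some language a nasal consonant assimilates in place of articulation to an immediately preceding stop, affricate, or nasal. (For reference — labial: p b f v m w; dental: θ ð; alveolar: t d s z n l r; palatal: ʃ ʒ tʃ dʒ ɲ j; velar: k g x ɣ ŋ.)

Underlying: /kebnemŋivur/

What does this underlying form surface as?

[kebmemmivur]

/n/ after /b/ (labial) → [m]
/ŋ/ after /m/ (labial) → [m]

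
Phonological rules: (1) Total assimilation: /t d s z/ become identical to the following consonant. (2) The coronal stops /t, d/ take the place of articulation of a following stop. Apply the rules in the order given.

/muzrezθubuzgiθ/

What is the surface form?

[murreθθubuggiθ]

Rule 1: /z/ before /r/ → [r] (total assimilation)
Rule 1: /z/ before /θ/ → [θ] (total assimilation)
Rule 1: /z/ before /g/ → [g] (total assimilation)
After rule 1: murreθθubuggiθ
Rule 2: no segment meets the rule's conditions; no change.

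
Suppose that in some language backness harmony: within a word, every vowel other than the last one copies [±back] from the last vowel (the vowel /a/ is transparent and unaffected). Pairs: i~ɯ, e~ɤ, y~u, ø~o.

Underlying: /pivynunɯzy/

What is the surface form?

/u/ harmonizes with /y/ ([-back]) → [y]
/ɯ/ harmonizes with /y/ ([-back]) → [i]

[pivynynizy]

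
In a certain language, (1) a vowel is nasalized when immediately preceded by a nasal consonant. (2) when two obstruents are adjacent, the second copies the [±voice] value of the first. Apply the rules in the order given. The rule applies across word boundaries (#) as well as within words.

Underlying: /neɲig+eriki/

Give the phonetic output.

[nẽɲĩg+eriki]

Rule 1: /e/ after nasal /n/ → [ẽ]
Rule 1: /i/ after nasal /ɲ/ → [ĩ]
After rule 1: nẽɲĩg+eriki
Rule 2: no segment meets the rule's conditions; no change.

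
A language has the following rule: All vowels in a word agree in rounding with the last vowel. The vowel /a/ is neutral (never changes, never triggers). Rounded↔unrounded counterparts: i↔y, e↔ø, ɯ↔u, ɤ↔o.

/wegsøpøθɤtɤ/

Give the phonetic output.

/ø/ harmonizes with /ɤ/ ([-round]) → [e]
/ø/ harmonizes with /ɤ/ ([-round]) → [e]

[wegsepeθɤtɤ]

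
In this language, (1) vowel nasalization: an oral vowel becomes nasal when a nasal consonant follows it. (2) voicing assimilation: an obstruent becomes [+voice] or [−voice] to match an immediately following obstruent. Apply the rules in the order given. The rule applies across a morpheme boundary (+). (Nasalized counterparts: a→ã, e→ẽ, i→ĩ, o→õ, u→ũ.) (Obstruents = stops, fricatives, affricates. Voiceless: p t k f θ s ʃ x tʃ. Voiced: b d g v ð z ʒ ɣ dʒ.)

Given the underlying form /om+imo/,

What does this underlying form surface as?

[õm+ĩmo]

Rule 1: /o/ before nasal /m/ → [õ]
Rule 1: /i/ before nasal /m/ → [ĩ]
After rule 1: õm+ĩmo
Rule 2: no segment meets the rule's conditions; no change.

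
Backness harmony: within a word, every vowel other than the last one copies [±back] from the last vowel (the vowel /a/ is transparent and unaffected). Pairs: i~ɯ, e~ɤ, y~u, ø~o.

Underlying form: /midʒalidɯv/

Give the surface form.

/i/ harmonizes with /ɯ/ ([+back]) → [ɯ]
/i/ harmonizes with /ɯ/ ([+back]) → [ɯ]

[mɯdʒalɯdɯv]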